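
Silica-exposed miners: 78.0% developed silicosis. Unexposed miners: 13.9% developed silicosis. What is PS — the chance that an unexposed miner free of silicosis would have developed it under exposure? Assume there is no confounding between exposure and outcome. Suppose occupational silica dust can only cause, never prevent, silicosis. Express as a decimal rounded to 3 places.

p₁ = 0.78, p₀ = 0.139.
Under exogeneity and monotonicity, PS = (p₁ − p₀) / (1 − p₀).
PS = (0.78 − 0.139) / (1 − 0.139) = 0.641 / 0.861 ≈ 0.7445

PS ≈ 0.744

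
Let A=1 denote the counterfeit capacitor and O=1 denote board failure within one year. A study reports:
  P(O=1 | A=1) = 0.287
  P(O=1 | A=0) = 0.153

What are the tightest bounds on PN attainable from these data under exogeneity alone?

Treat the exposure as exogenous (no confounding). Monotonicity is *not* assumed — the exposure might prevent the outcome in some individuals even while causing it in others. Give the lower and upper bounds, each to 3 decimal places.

0.467 ≤ PN ≤ 1.000

Let p₁ = 0.287, p₀ = 0.153.
Under exogeneity alone the bounds on PN are max{0,(p₁−p₀)/p₁} ≤ PN ≤ min{1,(1−p₀)/p₁}.
  lower = (p₁ − p₀)/p₁ = 0.134 / 0.287 ≈ 0.4669
  upper = min{1, (1 − p₀)/p₁} = 0.847 / 0.287 ≈ 2.9512 → capped at 1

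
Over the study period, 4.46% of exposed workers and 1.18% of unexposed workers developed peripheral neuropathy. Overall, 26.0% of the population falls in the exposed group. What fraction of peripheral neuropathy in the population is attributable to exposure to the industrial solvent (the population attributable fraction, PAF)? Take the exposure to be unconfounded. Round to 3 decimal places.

p₁ = 0.0446, p₀ = 0.0118.
Overall risk P(Y=1) = π·p₁ + (1−π)·p₀ = 0.26×0.0446 + 0.74×0.0118 = 0.020328.
Under exogeneity, PAF = [P(Y=1) − p₀] / P(Y=1).
PAF = (0.020328 − 0.0118) / 0.020328 ≈ 0.4195

PAF ≈ 0.420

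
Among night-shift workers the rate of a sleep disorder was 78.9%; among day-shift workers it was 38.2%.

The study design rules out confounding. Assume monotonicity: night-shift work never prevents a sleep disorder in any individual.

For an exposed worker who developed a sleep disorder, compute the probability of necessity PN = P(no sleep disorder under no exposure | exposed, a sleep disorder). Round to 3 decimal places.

p₁ = 0.789, p₀ = 0.382.
Under exogeneity and monotonicity, PN = (p₁ − p₀) / p₁.
PN = (0.789 − 0.382) / 0.789 = 0.407 / 0.789 ≈ 0.5158

PN ≈ 0.516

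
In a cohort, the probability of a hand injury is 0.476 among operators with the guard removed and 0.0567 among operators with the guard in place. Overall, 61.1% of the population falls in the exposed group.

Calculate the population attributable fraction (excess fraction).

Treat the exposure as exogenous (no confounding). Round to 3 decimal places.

Let p₁ = 0.476, p₀ = 0.0567.
Overall risk P(Y=1) = π·p₁ + (1−π)·p₀ = 0.611×0.476 + 0.389×0.0567 = 0.31289.
Under exogeneity, PAF = [P(Y=1) − p₀] / P(Y=1).
PAF = (0.31289 − 0.0567) / 0.31289 ≈ 0.8188

PAF ≈ 0.819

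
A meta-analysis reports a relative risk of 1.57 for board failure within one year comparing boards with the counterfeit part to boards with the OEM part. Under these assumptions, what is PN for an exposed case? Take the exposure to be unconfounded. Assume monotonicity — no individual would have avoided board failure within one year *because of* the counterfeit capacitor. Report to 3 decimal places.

PN ≈ 0.363

Under exogeneity and monotonicity, PN = (RR − 1) / RR = 1 − 1/RR.
PN = (1.57 − 1) / 1.57 = 0.57 / 1.57 ≈ 0.3631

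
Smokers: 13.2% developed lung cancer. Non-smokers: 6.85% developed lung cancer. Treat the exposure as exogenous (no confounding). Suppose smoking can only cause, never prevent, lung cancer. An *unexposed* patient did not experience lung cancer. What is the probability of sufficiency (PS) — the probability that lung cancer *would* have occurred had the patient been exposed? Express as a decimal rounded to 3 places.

PS ≈ 0.068

p₁ = 0.132, p₀ = 0.0685.
Under exogeneity and monotonicity, PS = (p₁ − p₀) / (1 − p₀).
PS = (0.132 − 0.0685) / (1 − 0.0685) = 0.0635 / 0.9315 ≈ 0.0682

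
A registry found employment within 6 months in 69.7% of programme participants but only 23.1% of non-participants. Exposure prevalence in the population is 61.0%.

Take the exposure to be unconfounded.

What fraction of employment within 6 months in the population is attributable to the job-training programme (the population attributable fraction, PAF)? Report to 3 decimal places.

p₁ = 0.697, p₀ = 0.231.
Overall risk P(Y=1) = π·p₁ + (1−π)·p₀ = 0.61×0.697 + 0.39×0.231 = 0.51526.
Under exogeneity, PAF = [P(Y=1) − p₀] / P(Y=1).
PAF = (0.51526 − 0.231) / 0.51526 ≈ 0.5517

PAF ≈ 0.552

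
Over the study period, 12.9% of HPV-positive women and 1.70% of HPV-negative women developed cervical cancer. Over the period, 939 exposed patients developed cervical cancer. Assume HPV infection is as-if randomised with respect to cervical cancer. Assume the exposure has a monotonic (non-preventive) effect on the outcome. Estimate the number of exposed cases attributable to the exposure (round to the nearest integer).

about 815 cases

p₁ = 0.129, p₀ = 0.017.
PN = (p₁ − p₀)/p₁ = (0.129 − 0.017) / 0.129 ≈ 0.86822.
Attributable cases ≈ PN × (exposed cases) = 0.86822 × 939 ≈ 815.26.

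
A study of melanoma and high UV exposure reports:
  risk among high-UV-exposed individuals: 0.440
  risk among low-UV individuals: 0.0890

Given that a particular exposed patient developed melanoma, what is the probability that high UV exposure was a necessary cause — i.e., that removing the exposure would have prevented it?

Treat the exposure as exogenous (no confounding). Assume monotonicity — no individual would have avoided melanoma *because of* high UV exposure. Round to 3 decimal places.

Let p₁ = 0.44, p₀ = 0.089.
Under exogeneity and monotonicity, PN = (p₁ − p₀) / p₁.
PN = (0.44 − 0.089) / 0.44 = 0.351 / 0.44 ≈ 0.7977

PN ≈ 0.798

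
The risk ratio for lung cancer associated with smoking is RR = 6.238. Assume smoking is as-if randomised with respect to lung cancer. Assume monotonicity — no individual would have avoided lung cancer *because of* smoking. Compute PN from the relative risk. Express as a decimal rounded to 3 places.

PN ≈ 0.840

Under exogeneity and monotonicity, PN = (RR − 1) / RR = 1 − 1/RR.
PN = (6.238 − 1) / 6.238 = 5.238 / 6.238 ≈ 0.8397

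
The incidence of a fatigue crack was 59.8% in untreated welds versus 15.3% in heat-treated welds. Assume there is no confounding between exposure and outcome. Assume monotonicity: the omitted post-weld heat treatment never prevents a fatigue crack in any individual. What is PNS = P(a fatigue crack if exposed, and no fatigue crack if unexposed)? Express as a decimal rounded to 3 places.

p₁ = 0.598, p₀ = 0.153.
Under exogeneity and monotonicity, PNS = p₁ − p₀.
PNS = 0.598 − 0.153 = 0.445

PNS ≈ 0.445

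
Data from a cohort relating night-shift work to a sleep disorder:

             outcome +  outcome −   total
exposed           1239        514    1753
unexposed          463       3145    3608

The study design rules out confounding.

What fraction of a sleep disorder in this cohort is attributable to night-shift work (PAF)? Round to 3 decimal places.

PAF ≈ 0.596

p₁ = P(outcome | exposed) = 1239/1753 = 0.70679
p₀ = P(outcome | unexposed) = 463/3608 = 0.12833
Exposure prevalence π = 1753/5361 = 0.32699; overall risk P(Y=1) = 0.31748.
Under exogeneity, PAF = [P(Y=1) − p₀]/P(Y=1).
PAF = (0.31748 − 0.12833) / 0.31748 ≈ 0.5958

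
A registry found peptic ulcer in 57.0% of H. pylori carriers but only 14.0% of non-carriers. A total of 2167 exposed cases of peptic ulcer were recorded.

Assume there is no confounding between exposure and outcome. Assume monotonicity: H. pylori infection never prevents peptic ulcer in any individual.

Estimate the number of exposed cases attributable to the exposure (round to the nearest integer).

p₁ = 0.57, p₀ = 0.14.
PN = (p₁ − p₀)/p₁ = (0.57 − 0.14) / 0.57 ≈ 0.75439.
Attributable cases ≈ PN × (exposed cases) = 0.75439 × 2167 ≈ 1634.75.

about 1635 cases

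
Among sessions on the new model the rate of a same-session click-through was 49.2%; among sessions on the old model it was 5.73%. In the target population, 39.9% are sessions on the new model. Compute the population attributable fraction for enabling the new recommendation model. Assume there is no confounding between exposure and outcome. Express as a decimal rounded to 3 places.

PAF ≈ 0.752

p₁ = 0.492, p₀ = 0.0573.
Overall risk P(Y=1) = π·p₁ + (1−π)·p₀ = 0.399×0.492 + 0.601×0.0573 = 0.23075.
Under exogeneity, PAF = [P(Y=1) − p₀] / P(Y=1).
PAF = (0.23075 − 0.0573) / 0.23075 ≈ 0.7517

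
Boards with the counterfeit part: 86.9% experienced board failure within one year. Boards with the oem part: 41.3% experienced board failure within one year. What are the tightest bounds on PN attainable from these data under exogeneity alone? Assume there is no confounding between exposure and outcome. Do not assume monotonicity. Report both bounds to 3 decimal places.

0.525 ≤ PN ≤ 0.675

p₁ = 0.869, p₀ = 0.413.
Under exogeneity alone the bounds on PN are max{0,(p₁−p₀)/p₁} ≤ PN ≤ min{1,(1−p₀)/p₁}.
  lower = (p₁ − p₀)/p₁ = 0.456 / 0.869 ≈ 0.5247
  upper = min{1, (1 − p₀)/p₁} = 0.587 / 0.869 ≈ 0.6755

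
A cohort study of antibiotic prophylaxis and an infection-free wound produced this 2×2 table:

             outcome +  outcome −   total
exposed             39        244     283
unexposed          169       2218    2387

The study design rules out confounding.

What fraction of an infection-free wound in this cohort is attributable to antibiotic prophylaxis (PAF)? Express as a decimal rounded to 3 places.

p₁ = P(outcome | exposed) = 39/283 = 0.13781
p₀ = P(outcome | unexposed) = 169/2387 = 0.0708
Exposure prevalence π = 283/2670 = 0.10599; overall risk P(Y=1) = 0.077903.
Under exogeneity, PAF = [P(Y=1) − p₀]/P(Y=1).
PAF = (0.077903 − 0.0708) / 0.077903 ≈ 0.0912

PAF ≈ 0.091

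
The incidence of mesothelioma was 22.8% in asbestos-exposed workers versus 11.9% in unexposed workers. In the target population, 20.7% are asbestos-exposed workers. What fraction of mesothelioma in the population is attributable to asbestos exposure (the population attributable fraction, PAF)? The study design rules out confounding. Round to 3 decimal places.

PAF ≈ 0.159

p₁ = 0.228, p₀ = 0.119.
Overall risk P(Y=1) = π·p₁ + (1−π)·p₀ = 0.207×0.228 + 0.793×0.119 = 0.14156.
Under exogeneity, PAF = [P(Y=1) − p₀] / P(Y=1).
PAF = (0.14156 − 0.119) / 0.14156 ≈ 0.1594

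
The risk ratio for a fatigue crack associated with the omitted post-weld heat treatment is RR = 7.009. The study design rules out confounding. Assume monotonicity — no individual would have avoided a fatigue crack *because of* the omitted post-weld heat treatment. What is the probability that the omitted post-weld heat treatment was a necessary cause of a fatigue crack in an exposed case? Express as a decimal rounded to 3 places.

PN ≈ 0.857

Under exogeneity and monotonicity, PN = (RR − 1) / RR = 1 − 1/RR.
PN = (7.009 − 1) / 7.009 = 6.009 / 7.009 ≈ 0.8573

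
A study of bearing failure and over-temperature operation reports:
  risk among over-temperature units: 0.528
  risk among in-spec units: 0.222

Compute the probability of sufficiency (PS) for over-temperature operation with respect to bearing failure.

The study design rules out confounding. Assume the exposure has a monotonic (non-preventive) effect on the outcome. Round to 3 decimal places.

PS ≈ 0.393

Let p₁ = 0.528, p₀ = 0.222.
Under exogeneity and monotonicity, PS = (p₁ − p₀) / (1 − p₀).
PS = (0.528 − 0.222) / (1 − 0.222) = 0.306 / 0.778 ≈ 0.3933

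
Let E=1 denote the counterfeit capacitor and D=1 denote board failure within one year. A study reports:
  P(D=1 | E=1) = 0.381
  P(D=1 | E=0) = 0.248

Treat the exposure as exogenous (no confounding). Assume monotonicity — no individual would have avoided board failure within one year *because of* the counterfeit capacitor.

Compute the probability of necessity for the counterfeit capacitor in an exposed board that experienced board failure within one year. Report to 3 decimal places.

Let p₁ = 0.381, p₀ = 0.248.
Under exogeneity and monotonicity, PN = (p₁ − p₀) / p₁.
PN = (0.381 − 0.248) / 0.381 = 0.133 / 0.381 ≈ 0.3491

PN ≈ 0.349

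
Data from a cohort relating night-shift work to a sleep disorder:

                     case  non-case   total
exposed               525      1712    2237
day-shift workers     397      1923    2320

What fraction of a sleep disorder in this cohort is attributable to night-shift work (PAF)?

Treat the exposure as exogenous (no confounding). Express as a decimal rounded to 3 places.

p₁ = P(outcome | exposed) = 525/2237 = 0.23469
p₀ = P(outcome | unexposed) = 397/2320 = 0.17112
Exposure prevalence π = 2237/4557 = 0.49089; overall risk P(Y=1) = 0.20233.
Under exogeneity, PAF = [P(Y=1) − p₀]/P(Y=1).
PAF = (0.20233 − 0.17112) / 0.20233 ≈ 0.1542

PAF ≈ 0.154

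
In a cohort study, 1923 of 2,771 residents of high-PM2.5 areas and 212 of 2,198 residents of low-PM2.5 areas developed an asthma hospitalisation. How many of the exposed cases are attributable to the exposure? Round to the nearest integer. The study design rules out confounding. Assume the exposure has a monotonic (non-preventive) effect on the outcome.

p₁ = P(outcome | exposed) = 1923/2771 = 0.69397
p₀ = P(outcome | unexposed) = 212/2198 = 0.096451
PN = (p₁ − p₀)/p₁ = (0.69397 − 0.096451) / 0.69397 ≈ 0.86102.
Attributable cases ≈ PN × (exposed cases) = 0.86102 × 1923 ≈ 1655.73.

about 1656 cases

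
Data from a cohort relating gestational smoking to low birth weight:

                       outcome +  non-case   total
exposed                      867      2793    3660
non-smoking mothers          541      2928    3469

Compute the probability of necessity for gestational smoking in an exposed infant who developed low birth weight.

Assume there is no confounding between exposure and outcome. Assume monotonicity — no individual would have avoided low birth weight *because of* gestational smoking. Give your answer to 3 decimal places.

p₁ = P(outcome | exposed) = 867/3660 = 0.23689
p₀ = P(outcome | unexposed) = 541/3469 = 0.15595
Under exogeneity and monotonicity, PN = (p₁ − p₀) / p₁.
PN = (0.23689 − 0.15595) / 0.23689 = 0.080933 / 0.23689 ≈ 0.3417

PN ≈ 0.342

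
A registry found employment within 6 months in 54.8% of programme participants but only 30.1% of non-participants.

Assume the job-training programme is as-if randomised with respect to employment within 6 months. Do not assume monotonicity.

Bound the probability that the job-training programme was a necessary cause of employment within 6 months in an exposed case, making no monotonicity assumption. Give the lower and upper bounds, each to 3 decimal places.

0.451 ≤ PN ≤ 1.000

p₁ = 0.548, p₀ = 0.301.
Under exogeneity alone the bounds on PN are max{0,(p₁−p₀)/p₁} ≤ PN ≤ min{1,(1−p₀)/p₁}.
  lower = (p₁ − p₀)/p₁ = 0.247 / 0.548 ≈ 0.4507
  upper = min{1, (1 − p₀)/p₁} = 0.699 / 0.548 ≈ 1.2755 → capped at 1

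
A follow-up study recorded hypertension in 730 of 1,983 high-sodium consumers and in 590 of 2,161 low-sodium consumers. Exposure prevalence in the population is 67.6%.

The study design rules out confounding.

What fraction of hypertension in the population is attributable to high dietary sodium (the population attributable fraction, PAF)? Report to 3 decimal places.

PAF ≈ 0.191

p₁ = P(outcome | exposed) = 730/1983 = 0.36813
p₀ = P(outcome | unexposed) = 590/2161 = 0.27302
Overall risk P(Y=1) = π·p₁ + (1−π)·p₀ = 0.676×0.36813 + 0.324×0.27302 = 0.33731.
Under exogeneity, PAF = [P(Y=1) − p₀] / P(Y=1).
PAF = (0.33731 − 0.27302) / 0.33731 ≈ 0.1906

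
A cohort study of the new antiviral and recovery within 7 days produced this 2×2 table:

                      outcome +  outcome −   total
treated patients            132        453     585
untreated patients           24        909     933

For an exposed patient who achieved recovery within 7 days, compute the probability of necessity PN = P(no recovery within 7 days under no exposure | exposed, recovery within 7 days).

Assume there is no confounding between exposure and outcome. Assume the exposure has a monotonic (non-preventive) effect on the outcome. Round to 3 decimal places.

PN ≈ 0.886

p₁ = P(outcome | exposed) = 132/585 = 0.22564
p₀ = P(outcome | unexposed) = 24/933 = 0.025723
Under exogeneity and monotonicity, PN = (p₁ − p₀)/p₁.
PN = (0.22564 − 0.025723) / 0.22564 ≈ 0.8860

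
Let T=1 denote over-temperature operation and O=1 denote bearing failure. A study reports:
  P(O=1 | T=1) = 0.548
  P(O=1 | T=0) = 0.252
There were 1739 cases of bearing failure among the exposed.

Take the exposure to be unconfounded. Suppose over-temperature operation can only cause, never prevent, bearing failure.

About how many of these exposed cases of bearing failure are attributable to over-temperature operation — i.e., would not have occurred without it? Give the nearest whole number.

Let p₁ = 0.548, p₀ = 0.252.
PN = (p₁ − p₀)/p₁ = (0.548 − 0.252) / 0.548 ≈ 0.54015.
Attributable cases ≈ PN × (exposed cases) = 0.54015 × 1739 ≈ 939.31.

about 939 cases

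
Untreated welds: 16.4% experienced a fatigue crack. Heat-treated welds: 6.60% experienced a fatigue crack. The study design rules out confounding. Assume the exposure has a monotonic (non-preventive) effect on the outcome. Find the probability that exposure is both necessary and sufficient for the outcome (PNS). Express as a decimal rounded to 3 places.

PNS ≈ 0.098

p₁ = 0.164, p₀ = 0.066.
Under exogeneity and monotonicity, PNS = p₁ − p₀.
PNS = 0.164 − 0.066 = 0.098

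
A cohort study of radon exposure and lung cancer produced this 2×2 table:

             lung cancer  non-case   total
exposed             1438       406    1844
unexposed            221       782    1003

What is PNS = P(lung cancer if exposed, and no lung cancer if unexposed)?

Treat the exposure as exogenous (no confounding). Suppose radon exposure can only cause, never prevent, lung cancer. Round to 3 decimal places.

p₁ = P(outcome | exposed) = 1438/1844 = 0.77983
p₀ = P(outcome | unexposed) = 221/1003 = 0.22034
Under exogeneity and monotonicity, PNS = p₁ − p₀.
PNS = 0.77983 − 0.22034 = 0.55949

PNS ≈ 0.559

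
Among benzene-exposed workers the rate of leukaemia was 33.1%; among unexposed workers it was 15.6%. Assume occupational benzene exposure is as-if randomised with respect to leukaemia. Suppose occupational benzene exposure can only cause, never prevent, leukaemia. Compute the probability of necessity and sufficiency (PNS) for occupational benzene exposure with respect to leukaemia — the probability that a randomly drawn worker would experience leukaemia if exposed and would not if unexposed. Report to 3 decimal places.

p₁ = 0.331, p₀ = 0.156.
Under exogeneity and monotonicity, PNS = p₁ − p₀.
PNS = 0.331 − 0.156 = 0.175

PNS ≈ 0.175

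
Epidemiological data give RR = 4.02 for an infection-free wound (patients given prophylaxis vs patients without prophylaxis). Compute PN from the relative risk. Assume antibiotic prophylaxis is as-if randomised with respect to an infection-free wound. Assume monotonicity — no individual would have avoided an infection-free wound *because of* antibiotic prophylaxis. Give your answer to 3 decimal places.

PN ≈ 0.751

Under exogeneity and monotonicity, PN = (RR − 1) / RR = 1 − 1/RR.
PN = (4.02 − 1) / 4.02 = 3.02 / 4.02 ≈ 0.7512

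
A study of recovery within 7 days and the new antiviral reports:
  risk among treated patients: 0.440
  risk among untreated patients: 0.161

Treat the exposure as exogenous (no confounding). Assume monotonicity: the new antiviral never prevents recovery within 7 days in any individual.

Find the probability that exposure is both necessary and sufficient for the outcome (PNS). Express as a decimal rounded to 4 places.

PNS ≈ 0.2790

Let p₁ = 0.44, p₀ = 0.161.
Under exogeneity and monotonicity, PNS = p₁ − p₀.
PNS = 0.44 − 0.161 = 0.279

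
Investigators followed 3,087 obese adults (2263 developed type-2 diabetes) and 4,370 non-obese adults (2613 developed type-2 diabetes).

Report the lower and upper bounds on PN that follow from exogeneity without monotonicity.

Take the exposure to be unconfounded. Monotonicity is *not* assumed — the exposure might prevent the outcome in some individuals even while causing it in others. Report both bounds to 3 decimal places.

p₁ = P(outcome | exposed) = 2263/3087 = 0.73307
p₀ = P(outcome | unexposed) = 2613/4370 = 0.59794
Under exogeneity alone the bounds on PN are max{0,(p₁−p₀)/p₁} ≤ PN ≤ min{1,(1−p₀)/p₁}.
  lower = (p₁ − p₀)/p₁ = 0.13513 / 0.73307 ≈ 0.1843
  upper = min{1, (1 − p₀)/p₁} = 0.40206 / 0.73307 ≈ 0.5485

0.184 ≤ PN ≤ 0.548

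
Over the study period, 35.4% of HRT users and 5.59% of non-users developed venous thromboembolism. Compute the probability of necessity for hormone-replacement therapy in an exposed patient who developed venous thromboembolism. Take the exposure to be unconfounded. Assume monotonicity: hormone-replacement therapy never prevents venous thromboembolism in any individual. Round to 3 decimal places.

PN ≈ 0.842

p₁ = 0.354, p₀ = 0.0559.
Under exogeneity and monotonicity, PN = (p₁ − p₀) / p₁.
PN = (0.354 − 0.0559) / 0.354 = 0.2981 / 0.354 ≈ 0.8421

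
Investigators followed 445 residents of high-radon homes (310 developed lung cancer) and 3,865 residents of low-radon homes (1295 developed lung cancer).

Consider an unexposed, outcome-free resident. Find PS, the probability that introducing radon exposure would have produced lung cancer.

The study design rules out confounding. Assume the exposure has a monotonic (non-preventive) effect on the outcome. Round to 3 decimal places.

PS ≈ 0.544

p₁ = P(outcome | exposed) = 310/445 = 0.69663
p₀ = P(outcome | unexposed) = 1295/3865 = 0.33506
Under exogeneity and monotonicity, PS = (p₁ − p₀) / (1 − p₀).
PS = (0.69663 − 0.33506) / (1 − 0.33506) = 0.36157 / 0.66494 ≈ 0.5438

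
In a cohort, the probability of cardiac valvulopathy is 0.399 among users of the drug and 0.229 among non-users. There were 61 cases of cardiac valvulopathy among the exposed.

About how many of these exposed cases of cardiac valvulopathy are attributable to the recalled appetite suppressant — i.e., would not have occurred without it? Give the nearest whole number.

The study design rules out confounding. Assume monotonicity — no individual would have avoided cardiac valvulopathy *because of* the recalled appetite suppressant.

Let p₁ = 0.399, p₀ = 0.229.
PN = (p₁ − p₀)/p₁ = (0.399 − 0.229) / 0.399 ≈ 0.42607.
Attributable cases ≈ PN × (exposed cases) = 0.42607 × 61 ≈ 25.99.

about 26 cases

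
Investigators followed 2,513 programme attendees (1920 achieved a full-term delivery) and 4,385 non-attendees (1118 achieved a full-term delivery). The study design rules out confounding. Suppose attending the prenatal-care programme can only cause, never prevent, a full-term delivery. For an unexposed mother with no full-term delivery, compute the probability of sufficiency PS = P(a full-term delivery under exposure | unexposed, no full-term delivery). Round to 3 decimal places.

p₁ = P(outcome | exposed) = 1920/2513 = 0.76403
p₀ = P(outcome | unexposed) = 1118/4385 = 0.25496
Under exogeneity and monotonicity, PS = (p₁ − p₀) / (1 − p₀).
PS = (0.76403 − 0.25496) / (1 − 0.25496) = 0.50907 / 0.74504 ≈ 0.6833

PS ≈ 0.683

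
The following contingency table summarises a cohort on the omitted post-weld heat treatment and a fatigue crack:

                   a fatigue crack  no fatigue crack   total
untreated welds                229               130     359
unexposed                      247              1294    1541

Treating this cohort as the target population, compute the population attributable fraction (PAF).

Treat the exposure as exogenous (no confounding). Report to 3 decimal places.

PAF ≈ 0.360

p₁ = P(outcome | exposed) = 229/359 = 0.63788
p₀ = P(outcome | unexposed) = 247/1541 = 0.16029
Exposure prevalence π = 359/1900 = 0.18895; overall risk P(Y=1) = 0.25053.
Under exogeneity, PAF = [P(Y=1) − p₀]/P(Y=1).
PAF = (0.25053 − 0.16029) / 0.25053 ≈ 0.3602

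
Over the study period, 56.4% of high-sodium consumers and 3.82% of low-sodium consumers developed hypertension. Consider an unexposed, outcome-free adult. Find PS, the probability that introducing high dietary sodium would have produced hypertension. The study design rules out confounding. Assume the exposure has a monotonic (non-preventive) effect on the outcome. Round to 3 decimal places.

p₁ = 0.564, p₀ = 0.0382.
Under exogeneity and monotonicity, PS = (p₁ − p₀) / (1 − p₀).
PS = (0.564 − 0.0382) / (1 − 0.0382) = 0.5258 / 0.9618 ≈ 0.5467

PS ≈ 0.547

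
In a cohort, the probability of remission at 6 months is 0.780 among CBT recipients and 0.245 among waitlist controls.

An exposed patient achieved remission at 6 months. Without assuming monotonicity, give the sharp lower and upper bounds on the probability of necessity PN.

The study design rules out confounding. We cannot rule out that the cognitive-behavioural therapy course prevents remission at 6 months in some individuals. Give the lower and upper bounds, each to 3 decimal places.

0.686 ≤ PN ≤ 0.968

Let p₁ = 0.78, p₀ = 0.245.
Under exogeneity alone the bounds on PN are max{0,(p₁−p₀)/p₁} ≤ PN ≤ min{1,(1−p₀)/p₁}.
  lower = (p₁ − p₀)/p₁ = 0.535 / 0.78 ≈ 0.6859
  upper = min{1, (1 − p₀)/p₁} = 0.755 / 0.78 ≈ 0.9679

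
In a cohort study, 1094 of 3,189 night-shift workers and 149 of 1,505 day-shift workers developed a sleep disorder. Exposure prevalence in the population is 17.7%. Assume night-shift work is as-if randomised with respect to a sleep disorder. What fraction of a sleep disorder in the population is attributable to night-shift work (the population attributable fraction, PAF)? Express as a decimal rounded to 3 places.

p₁ = P(outcome | exposed) = 1094/3189 = 0.34305
p₀ = P(outcome | unexposed) = 149/1505 = 0.099003
Overall risk P(Y=1) = π·p₁ + (1−π)·p₀ = 0.177×0.34305 + 0.823×0.099003 = 0.1422.
Under exogeneity, PAF = [P(Y=1) − p₀] / P(Y=1).
PAF = (0.1422 − 0.099003) / 0.1422 ≈ 0.3038

PAF ≈ 0.304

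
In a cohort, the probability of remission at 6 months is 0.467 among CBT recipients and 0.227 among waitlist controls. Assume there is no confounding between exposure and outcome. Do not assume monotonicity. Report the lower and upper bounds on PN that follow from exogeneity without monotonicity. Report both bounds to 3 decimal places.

0.514 ≤ PN ≤ 1.000

Let p₁ = 0.467, p₀ = 0.227.
Under exogeneity alone the bounds on PN are max{0,(p₁−p₀)/p₁} ≤ PN ≤ min{1,(1−p₀)/p₁}.
  lower = (p₁ − p₀)/p₁ = 0.24 / 0.467 ≈ 0.5139
  upper = min{1, (1 − p₀)/p₁} = 0.773 / 0.467 ≈ 1.6552 → capped at 1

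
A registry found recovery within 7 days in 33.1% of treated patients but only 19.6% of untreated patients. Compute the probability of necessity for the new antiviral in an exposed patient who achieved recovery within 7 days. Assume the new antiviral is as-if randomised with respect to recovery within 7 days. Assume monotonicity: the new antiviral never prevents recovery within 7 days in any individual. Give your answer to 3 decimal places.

p₁ = 0.331, p₀ = 0.196.
Under exogeneity and monotonicity, PN = (p₁ − p₀) / p₁.
PN = (0.331 − 0.196) / 0.331 = 0.135 / 0.331 ≈ 0.4079

PN ≈ 0.408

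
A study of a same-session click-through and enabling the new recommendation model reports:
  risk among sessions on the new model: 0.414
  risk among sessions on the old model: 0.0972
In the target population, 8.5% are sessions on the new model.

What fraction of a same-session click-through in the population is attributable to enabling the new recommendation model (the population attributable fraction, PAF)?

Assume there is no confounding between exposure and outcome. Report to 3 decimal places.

PAF ≈ 0.217

Let p₁ = 0.414, p₀ = 0.0972.
Overall risk P(Y=1) = π·p₁ + (1−π)·p₀ = 0.085×0.414 + 0.915×0.0972 = 0.12413.
Under exogeneity, PAF = [P(Y=1) − p₀] / P(Y=1).
PAF = (0.12413 − 0.0972) / 0.12413 ≈ 0.2169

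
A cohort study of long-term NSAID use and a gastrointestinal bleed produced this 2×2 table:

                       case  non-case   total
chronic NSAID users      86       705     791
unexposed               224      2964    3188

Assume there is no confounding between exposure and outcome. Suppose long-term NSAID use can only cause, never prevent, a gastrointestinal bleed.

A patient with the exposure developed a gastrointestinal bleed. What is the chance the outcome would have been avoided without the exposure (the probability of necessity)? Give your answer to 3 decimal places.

p₁ = P(outcome | exposed) = 86/791 = 0.10872
p₀ = P(outcome | unexposed) = 224/3188 = 0.070263
Under exogeneity and monotonicity, PN = (p₁ − p₀) / p₁.
PN = (0.10872 − 0.070263) / 0.10872 = 0.03846 / 0.10872 ≈ 0.3537

PN ≈ 0.354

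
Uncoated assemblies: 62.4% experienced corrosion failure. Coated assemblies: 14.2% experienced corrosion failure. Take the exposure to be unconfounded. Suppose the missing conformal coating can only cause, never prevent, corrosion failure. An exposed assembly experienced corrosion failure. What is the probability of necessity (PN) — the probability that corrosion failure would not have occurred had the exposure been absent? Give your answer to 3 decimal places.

p₁ = 0.624, p₀ = 0.142.
Under exogeneity and monotonicity, PN = (p₁ − p₀) / p₁.
PN = (0.624 − 0.142) / 0.624 = 0.482 / 0.624 ≈ 0.7724

PN ≈ 0.772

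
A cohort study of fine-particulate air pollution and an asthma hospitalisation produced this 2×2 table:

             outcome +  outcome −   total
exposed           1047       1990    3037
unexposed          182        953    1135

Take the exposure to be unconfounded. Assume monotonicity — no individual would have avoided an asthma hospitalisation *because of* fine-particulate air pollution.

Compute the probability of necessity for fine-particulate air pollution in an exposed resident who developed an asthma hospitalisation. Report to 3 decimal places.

p₁ = P(outcome | exposed) = 1047/3037 = 0.34475
p₀ = P(outcome | unexposed) = 182/1135 = 0.16035
Under exogeneity and monotonicity, PN = (p₁ − p₀)/p₁.
PN = (0.34475 − 0.16035) / 0.34475 ≈ 0.5349

PN ≈ 0.535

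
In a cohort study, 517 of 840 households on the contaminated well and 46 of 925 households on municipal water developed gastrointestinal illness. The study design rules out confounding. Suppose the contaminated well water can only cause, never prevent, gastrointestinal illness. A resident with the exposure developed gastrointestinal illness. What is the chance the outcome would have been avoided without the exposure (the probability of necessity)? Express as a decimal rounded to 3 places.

PN ≈ 0.919

p₁ = P(outcome | exposed) = 517/840 = 0.61548
p₀ = P(outcome | unexposed) = 46/925 = 0.04973
Under exogeneity and monotonicity, PN = (p₁ − p₀) / p₁.
PN = (0.61548 − 0.04973) / 0.61548 = 0.56575 / 0.61548 ≈ 0.9192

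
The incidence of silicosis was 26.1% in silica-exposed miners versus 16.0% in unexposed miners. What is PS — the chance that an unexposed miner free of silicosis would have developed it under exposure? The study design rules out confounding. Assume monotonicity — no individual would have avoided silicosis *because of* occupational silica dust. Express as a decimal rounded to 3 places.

p₁ = 0.261, p₀ = 0.16.
Under exogeneity and monotonicity, PS = (p₁ − p₀) / (1 − p₀).
PS = (0.261 − 0.16) / (1 − 0.16) = 0.101 / 0.84 ≈ 0.1202

PS ≈ 0.120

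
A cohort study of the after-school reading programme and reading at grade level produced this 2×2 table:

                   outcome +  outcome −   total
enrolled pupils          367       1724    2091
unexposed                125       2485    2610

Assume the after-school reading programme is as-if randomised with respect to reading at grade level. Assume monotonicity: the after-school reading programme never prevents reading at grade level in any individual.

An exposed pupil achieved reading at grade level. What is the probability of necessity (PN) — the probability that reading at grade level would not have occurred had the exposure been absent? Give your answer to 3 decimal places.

PN ≈ 0.727

p₁ = P(outcome | exposed) = 367/2091 = 0.17551
p₀ = P(outcome | unexposed) = 125/2610 = 0.047893
Under exogeneity and monotonicity, PN = (p₁ − p₀) / p₁.
PN = (0.17551 − 0.047893) / 0.17551 = 0.12762 / 0.17551 ≈ 0.7271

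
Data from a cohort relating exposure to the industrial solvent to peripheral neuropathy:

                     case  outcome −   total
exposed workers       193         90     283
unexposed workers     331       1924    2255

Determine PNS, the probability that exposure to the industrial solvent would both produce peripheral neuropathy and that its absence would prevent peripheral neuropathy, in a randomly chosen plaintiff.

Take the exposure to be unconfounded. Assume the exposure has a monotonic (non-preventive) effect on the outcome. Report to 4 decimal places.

p₁ = P(outcome | exposed) = 193/283 = 0.68198
p₀ = P(outcome | unexposed) = 331/2255 = 0.14678
Under exogeneity and monotonicity, PNS = p₁ − p₀.
PNS = 0.68198 − 0.14678 = 0.53519

PNS ≈ 0.5352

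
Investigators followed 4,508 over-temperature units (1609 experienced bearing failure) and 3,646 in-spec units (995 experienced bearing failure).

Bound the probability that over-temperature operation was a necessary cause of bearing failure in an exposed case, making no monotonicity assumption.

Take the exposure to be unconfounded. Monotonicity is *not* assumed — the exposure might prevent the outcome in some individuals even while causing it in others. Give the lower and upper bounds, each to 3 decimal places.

0.235 ≤ PN ≤ 1.000

p₁ = P(outcome | exposed) = 1609/4508 = 0.35692
p₀ = P(outcome | unexposed) = 995/3646 = 0.2729
Under exogeneity alone the bounds on PN are max{0,(p₁−p₀)/p₁} ≤ PN ≤ min{1,(1−p₀)/p₁}.
  lower = (p₁ − p₀)/p₁ = 0.084019 / 0.35692 ≈ 0.2354
  upper = min{1, (1 − p₀)/p₁} = 0.7271 / 0.35692 ≈ 2.0371 → capped at 1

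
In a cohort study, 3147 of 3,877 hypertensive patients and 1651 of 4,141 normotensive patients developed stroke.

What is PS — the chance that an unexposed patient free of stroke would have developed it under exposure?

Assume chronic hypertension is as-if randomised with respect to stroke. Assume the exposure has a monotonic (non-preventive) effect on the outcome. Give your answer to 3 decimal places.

PS ≈ 0.687

p₁ = P(outcome | exposed) = 3147/3877 = 0.81171
p₀ = P(outcome | unexposed) = 1651/4141 = 0.3987
Under exogeneity and monotonicity, PS = (p₁ − p₀) / (1 − p₀).
PS = (0.81171 − 0.3987) / (1 − 0.3987) = 0.41301 / 0.6013 ≈ 0.6869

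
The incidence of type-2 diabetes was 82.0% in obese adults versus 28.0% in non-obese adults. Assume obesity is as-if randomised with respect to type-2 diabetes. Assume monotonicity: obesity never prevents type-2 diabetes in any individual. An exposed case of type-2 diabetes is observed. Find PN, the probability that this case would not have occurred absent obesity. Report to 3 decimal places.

PN ≈ 0.659

p₁ = 0.82, p₀ = 0.28.
Under exogeneity and monotonicity, PN = (p₁ − p₀) / p₁.
PN = (0.82 − 0.28) / 0.82 = 0.54 / 0.82 ≈ 0.6585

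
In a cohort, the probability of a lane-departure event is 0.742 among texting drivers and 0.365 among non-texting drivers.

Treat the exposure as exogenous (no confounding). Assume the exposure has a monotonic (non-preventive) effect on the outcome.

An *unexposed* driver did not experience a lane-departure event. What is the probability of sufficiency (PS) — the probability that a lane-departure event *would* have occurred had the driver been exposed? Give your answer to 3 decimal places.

Let p₁ = 0.742, p₀ = 0.365.
Under exogeneity and monotonicity, PS = (p₁ − p₀) / (1 − p₀).
PS = (0.742 − 0.365) / (1 − 0.365) = 0.377 / 0.635 ≈ 0.5937

PS ≈ 0.594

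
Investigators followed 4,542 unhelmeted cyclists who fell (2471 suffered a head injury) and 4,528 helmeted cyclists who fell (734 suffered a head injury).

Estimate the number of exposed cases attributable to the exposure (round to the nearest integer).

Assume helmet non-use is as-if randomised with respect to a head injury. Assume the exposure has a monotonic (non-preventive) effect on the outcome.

p₁ = P(outcome | exposed) = 2471/4542 = 0.54403
p₀ = P(outcome | unexposed) = 734/4528 = 0.1621
PN = (p₁ − p₀)/p₁ = (0.54403 − 0.1621) / 0.54403 ≈ 0.70204.
Attributable cases ≈ PN × (exposed cases) = 0.70204 × 2471 ≈ 1734.73.

about 1735 cases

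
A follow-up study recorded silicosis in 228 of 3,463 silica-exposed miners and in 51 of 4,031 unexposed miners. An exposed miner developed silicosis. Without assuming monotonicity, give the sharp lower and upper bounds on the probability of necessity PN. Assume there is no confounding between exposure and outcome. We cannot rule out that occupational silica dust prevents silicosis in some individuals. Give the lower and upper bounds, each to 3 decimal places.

0.808 ≤ PN ≤ 1.000

p₁ = P(outcome | exposed) = 228/3463 = 0.065839
p₀ = P(outcome | unexposed) = 51/4031 = 0.012652
Under exogeneity alone the bounds on PN are max{0,(p₁−p₀)/p₁} ≤ PN ≤ min{1,(1−p₀)/p₁}.
  lower = (p₁ − p₀)/p₁ = 0.053187 / 0.065839 ≈ 0.8078
  upper = min{1, (1 − p₀)/p₁} = 0.98735 / 0.065839 ≈ 14.9964 → capped at 1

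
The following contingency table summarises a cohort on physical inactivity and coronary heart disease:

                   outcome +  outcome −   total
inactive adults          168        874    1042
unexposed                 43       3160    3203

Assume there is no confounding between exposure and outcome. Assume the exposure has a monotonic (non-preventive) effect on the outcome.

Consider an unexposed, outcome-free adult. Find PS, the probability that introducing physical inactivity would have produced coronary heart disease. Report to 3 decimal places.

PS ≈ 0.150

p₁ = P(outcome | exposed) = 168/1042 = 0.16123
p₀ = P(outcome | unexposed) = 43/3203 = 0.013425
Under exogeneity and monotonicity, PS = (p₁ − p₀)/(1 − p₀).
PS = (0.16123 − 0.013425) / 0.98658 ≈ 0.1498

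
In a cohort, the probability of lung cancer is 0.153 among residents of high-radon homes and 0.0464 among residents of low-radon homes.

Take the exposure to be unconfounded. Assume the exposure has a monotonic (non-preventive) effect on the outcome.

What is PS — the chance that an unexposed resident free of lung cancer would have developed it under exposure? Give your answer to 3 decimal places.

PS ≈ 0.112

Let p₁ = 0.153, p₀ = 0.0464.
Under exogeneity and monotonicity, PS = (p₁ − p₀) / (1 − p₀).
PS = (0.153 − 0.0464) / (1 − 0.0464) = 0.1066 / 0.9536 ≈ 0.1118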